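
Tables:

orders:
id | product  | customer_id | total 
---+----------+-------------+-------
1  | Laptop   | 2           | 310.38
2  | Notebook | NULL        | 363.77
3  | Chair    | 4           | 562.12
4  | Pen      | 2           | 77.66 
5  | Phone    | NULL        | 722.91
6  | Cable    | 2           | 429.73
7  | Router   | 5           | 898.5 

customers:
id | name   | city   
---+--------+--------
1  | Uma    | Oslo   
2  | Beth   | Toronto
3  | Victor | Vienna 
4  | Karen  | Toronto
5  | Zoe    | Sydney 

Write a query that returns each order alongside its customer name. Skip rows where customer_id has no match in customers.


INNER JOIN keeps only orders rows whose customer_id matches an id in customers. Walk through each order:
  - order 1 (Laptop): customer_id=2 -> matches Beth
  - order 2 (Notebook): customer_id=NULL, no match -> dropped
  - order 3 (Chair): customer_id=4 -> matches Karen
  - order 4 (Pen): customer_id=2 -> matches Beth
  - order 5 (Phone): customer_id=NULL, no match -> dropped
  - order 6 (Cable): customer_id=2 -> matches Beth
  - order 7 (Router): customer_id=5 -> matches Zoe
So 2 of 7 rows are dropped.

SQL:
SELECT a.product, b.name AS customer
FROM orders a
INNER JOIN customers b ON a.customer_id = b.id

Result:
product | customer
--------+---------
Laptop  | Beth    
Chair   | Karen   
Pen     | Beth    
Cable   | Beth    
Router  | Zoe     


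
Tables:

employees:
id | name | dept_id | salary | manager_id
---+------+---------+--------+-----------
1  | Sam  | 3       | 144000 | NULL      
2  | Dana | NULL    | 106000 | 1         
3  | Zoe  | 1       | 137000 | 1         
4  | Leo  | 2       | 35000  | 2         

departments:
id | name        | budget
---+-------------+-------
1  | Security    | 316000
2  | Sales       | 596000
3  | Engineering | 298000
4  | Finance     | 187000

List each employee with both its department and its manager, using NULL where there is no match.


Two LEFT JOINs from the same base table employees: one to departments via dept_id, one to employees itself via manager_id. Both are LEFT so every employee is preserved.
Match against departments:
  - employee 1 (Sam): dept_id=3 -> matches Engineering
  - employee 2 (Dana): dept_id=NULL, no match -> kept with NULL
  - employee 3 (Zoe): dept_id=1 -> matches Security
  - employee 4 (Leo): dept_id=2 -> matches Sales
Match against employees (self):
  - employee 1 (Sam): manager_id=NULL -> NULL
  - employee 2 (Dana): manager_id=1 -> Sam
  - employee 3 (Zoe): manager_id=1 -> Sam
  - employee 4 (Leo): manager_id=2 -> Dana

SQL:
SELECT a.name, b.name AS department, c.name AS manager
FROM employees a
LEFT JOIN departments b ON a.dept_id = b.id
LEFT JOIN employees c ON a.manager_id = c.id

Result:
name | department  | manager
-----+-------------+--------
Sam  | Engineering | NULL   
Dana | NULL        | Sam    
Zoe  | Security    | Sam    
Leo  | Sales       | Dana   


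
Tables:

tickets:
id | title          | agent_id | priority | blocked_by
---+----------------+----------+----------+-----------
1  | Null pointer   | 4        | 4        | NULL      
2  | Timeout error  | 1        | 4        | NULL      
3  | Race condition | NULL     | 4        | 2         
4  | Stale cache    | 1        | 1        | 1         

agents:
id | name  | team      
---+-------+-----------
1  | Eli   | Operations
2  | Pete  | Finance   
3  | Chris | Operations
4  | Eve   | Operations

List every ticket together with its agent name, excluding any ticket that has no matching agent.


INNER JOIN keeps only tickets rows whose agent_id matches an id in agents. Walk through each ticket:
  - ticket 1 (Null pointer): agent_id=4 -> matches Eve
  - ticket 2 (Timeout error): agent_id=1 -> matches Eli
  - ticket 3 (Race condition): agent_id=NULL, no match -> dropped
  - ticket 4 (Stale cache): agent_id=1 -> matches Eli
So 1 of 4 rows is dropped.

SQL:
SELECT a.title, b.name AS agent
FROM tickets a
INNER JOIN agents b ON a.agent_id = b.id

Result:
title         | agent
--------------+------
Null pointer  | Eve  
Timeout error | Eli  
Stale cache   | Eli  


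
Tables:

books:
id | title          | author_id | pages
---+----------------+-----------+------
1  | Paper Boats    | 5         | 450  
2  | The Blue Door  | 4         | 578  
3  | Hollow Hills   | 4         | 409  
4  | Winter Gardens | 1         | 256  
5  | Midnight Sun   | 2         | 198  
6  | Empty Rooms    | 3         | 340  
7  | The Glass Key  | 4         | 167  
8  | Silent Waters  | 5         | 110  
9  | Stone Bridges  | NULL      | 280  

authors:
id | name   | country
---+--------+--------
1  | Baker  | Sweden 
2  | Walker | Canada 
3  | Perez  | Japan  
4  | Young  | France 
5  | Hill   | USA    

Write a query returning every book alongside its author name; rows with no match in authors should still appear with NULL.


LEFT JOIN keeps every row from books (the left table); where author_id has no match in authors, the author columns become NULL. Walk through each book:
  - book 1 (Paper Boats): author_id=5 -> matches Hill
  - book 2 (The Blue Door): author_id=4 -> matches Young
  - book 3 (Hollow Hills): author_id=4 -> matches Young
  - book 4 (Winter Gardens): author_id=1 -> matches Baker
  - book 5 (Midnight Sun): author_id=2 -> matches Walker
  - book 6 (Empty Rooms): author_id=3 -> matches Perez
  - book 7 (The Glass Key): author_id=4 -> matches Young
  - book 8 (Silent Waters): author_id=5 -> matches Hill
  - book 9 (Stone Bridges): author_id=NULL, no match -> kept with NULL
All 9 rows appear; 1 has NULL author.

SQL:
SELECT a.title, b.name AS author
FROM books a
LEFT JOIN authors b ON a.author_id = b.id

Result:
title          | author
---------------+-------
Paper Boats    | Hill  
The Blue Door  | Young 
Hollow Hills   | Young 
Winter Gardens | Baker 
Midnight Sun   | Walker
Empty Rooms    | Perez 
The Glass Key  | Young 
Silent Waters  | Hill  
Stone Bridges  | NULL  


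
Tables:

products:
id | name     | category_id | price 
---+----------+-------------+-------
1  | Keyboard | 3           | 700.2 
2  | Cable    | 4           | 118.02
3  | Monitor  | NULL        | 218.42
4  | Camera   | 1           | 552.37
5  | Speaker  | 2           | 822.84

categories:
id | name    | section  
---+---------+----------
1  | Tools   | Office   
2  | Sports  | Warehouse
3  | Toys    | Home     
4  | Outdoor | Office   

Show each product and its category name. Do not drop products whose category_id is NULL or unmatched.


LEFT JOIN keeps every row from products (the left table); where category_id has no match in categories, the category columns become NULL. Walk through each product:
  - product 1 (Keyboard): category_id=3 -> matches Toys
  - product 2 (Cable): category_id=4 -> matches Outdoor
  - product 3 (Monitor): category_id=NULL, no match -> kept with NULL
  - product 4 (Camera): category_id=1 -> matches Tools
  - product 5 (Speaker): category_id=2 -> matches Sports
All 5 rows appear; 1 has NULL category.

SQL:
SELECT a.name, b.name AS category
FROM products a
LEFT JOIN categories b ON a.category_id = b.id

Result:
name     | category
---------+---------
Keyboard | Toys    
Cable    | Outdoor 
Monitor  | NULL    
Camera   | Tools   
Speaker  | Sports  


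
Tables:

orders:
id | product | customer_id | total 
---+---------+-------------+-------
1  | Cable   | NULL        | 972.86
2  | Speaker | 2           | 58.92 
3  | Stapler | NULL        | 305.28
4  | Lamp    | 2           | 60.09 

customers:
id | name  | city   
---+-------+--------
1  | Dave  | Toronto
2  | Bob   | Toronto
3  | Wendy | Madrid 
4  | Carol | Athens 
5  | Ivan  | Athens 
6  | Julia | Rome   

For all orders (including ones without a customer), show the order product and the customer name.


LEFT JOIN keeps every row from orders (the left table); where customer_id has no match in customers, the customer columns become NULL. Walk through each order:
  - order 1 (Cable): customer_id=NULL, no match -> kept with NULL
  - order 2 (Speaker): customer_id=2 -> matches Bob
  - order 3 (Stapler): customer_id=NULL, no match -> kept with NULL
  - order 4 (Lamp): customer_id=2 -> matches Bob
All 4 rows appear; 2 have NULL customer.

SQL:
SELECT a.product, b.name AS customer
FROM orders a
LEFT JOIN customers b ON a.customer_id = b.id

Result:
product | customer
--------+---------
Cable   | NULL    
Speaker | Bob     
Stapler | NULL    
Lamp    | Bob     


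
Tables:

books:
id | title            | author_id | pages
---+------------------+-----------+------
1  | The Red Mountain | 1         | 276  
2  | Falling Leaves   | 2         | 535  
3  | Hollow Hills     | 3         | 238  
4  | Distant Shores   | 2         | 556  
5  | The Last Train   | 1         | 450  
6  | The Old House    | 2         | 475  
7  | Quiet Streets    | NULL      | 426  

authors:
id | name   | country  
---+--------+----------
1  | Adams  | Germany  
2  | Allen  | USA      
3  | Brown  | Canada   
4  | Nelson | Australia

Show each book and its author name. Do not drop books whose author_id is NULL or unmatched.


LEFT JOIN keeps every row from books (the left table); where author_id has no match in authors, the author columns become NULL. Walk through each book:
  - book 1 (The Red Mountain): author_id=1 -> matches Adams
  - book 2 (Falling Leaves): author_id=2 -> matches Allen
  - book 3 (Hollow Hills): author_id=3 -> matches Brown
  - book 4 (Distant Shores): author_id=2 -> matches Allen
  - book 5 (The Last Train): author_id=1 -> matches Adams
  - book 6 (The Old House): author_id=2 -> matches Allen
  - book 7 (Quiet Streets): author_id=NULL, no match -> kept with NULL
All 7 rows appear; 1 has NULL author.

SQL:
SELECT a.title, b.name AS author
FROM books a
LEFT JOIN authors b ON a.author_id = b.id

Result:
title            | author
-----------------+-------
The Red Mountain | Adams 
Falling Leaves   | Allen 
Hollow Hills     | Brown 
Distant Shores   | Allen 
The Last Train   | Adams 
The Old House    | Allen 
Quiet Streets    | NULL  


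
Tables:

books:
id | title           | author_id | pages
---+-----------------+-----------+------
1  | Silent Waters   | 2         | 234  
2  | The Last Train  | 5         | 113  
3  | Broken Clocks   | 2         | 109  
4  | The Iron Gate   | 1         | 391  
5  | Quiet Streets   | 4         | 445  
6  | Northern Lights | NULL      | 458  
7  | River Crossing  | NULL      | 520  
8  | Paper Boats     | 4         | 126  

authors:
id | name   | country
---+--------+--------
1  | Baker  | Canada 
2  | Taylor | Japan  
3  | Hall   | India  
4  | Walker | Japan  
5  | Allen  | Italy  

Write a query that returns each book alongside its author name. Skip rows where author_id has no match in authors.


INNER JOIN keeps only books rows whose author_id matches an id in authors. Walk through each book:
  - book 1 (Silent Waters): author_id=2 -> matches Taylor
  - book 2 (The Last Train): author_id=5 -> matches Allen
  - book 3 (Broken Clocks): author_id=2 -> matches Taylor
  - book 4 (The Iron Gate): author_id=1 -> matches Baker
  - book 5 (Quiet Streets): author_id=4 -> matches Walker
  - book 6 (Northern Lights): author_id=NULL, no match -> dropped
  - book 7 (River Crossing): author_id=NULL, no match -> dropped
  - book 8 (Paper Boats): author_id=4 -> matches Walker
So 2 of 8 rows are dropped.

SQL:
SELECT a.title, b.name AS author
FROM books a
INNER JOIN authors b ON a.author_id = b.id

Result:
title          | author
---------------+-------
Silent Waters  | Taylor
The Last Train | Allen 
Broken Clocks  | Taylor
The Iron Gate  | Baker 
Quiet Streets  | Walker
Paper Boats    | Walker


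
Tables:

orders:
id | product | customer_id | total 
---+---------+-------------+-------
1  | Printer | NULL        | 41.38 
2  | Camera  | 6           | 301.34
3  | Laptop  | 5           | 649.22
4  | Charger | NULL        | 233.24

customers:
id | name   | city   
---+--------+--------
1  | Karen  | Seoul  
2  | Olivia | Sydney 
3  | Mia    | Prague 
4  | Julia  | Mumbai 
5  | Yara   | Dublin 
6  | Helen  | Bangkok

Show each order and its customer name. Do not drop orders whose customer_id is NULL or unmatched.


LEFT JOIN keeps every row from orders (the left table); where customer_id has no match in customers, the customer columns become NULL. Walk through each order:
  - order 1 (Printer): customer_id=NULL, no match -> kept with NULL
  - order 2 (Camera): customer_id=6 -> matches Helen
  - order 3 (Laptop): customer_id=5 -> matches Yara
  - order 4 (Charger): customer_id=NULL, no match -> kept with NULL
All 4 rows appear; 2 have NULL customer.

SQL:
SELECT a.product, b.name AS customer
FROM orders a
LEFT JOIN customers b ON a.customer_id = b.id

Result:
product | customer
--------+---------
Printer | NULL    
Camera  | Helen   
Laptop  | Yara    
Charger | NULL    


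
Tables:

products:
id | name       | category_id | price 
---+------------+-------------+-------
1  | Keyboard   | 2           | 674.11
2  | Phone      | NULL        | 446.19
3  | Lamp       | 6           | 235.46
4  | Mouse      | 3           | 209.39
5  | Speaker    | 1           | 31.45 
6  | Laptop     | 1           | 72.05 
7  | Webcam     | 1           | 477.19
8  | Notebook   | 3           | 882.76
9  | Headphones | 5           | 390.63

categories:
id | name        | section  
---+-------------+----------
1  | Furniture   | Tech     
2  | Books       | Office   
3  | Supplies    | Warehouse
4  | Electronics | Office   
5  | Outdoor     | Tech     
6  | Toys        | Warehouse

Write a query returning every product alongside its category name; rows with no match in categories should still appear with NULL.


LEFT JOIN keeps every row from products (the left table); where category_id has no match in categories, the category columns become NULL. Walk through each product:
  - product 1 (Keyboard): category_id=2 -> matches Books
  - product 2 (Phone): category_id=NULL, no match -> kept with NULL
  - product 3 (Lamp): category_id=6 -> matches Toys
  - product 4 (Mouse): category_id=3 -> matches Supplies
  - product 5 (Speaker): category_id=1 -> matches Furniture
  - product 6 (Laptop): category_id=1 -> matches Furniture
  - product 7 (Webcam): category_id=1 -> matches Furniture
  - product 8 (Notebook): category_id=3 -> matches Supplies
  - product 9 (Headphones): category_id=5 -> matches Outdoor
All 9 rows appear; 1 has NULL category.

SQL:
SELECT a.name, b.name AS category
FROM products a
LEFT JOIN categories b ON a.category_id = b.id

Result:
name       | category 
-----------+----------
Keyboard   | Books    
Phone      | NULL     
Lamp       | Toys     
Mouse      | Supplies 
Speaker    | Furniture
Laptop     | Furniture
Webcam     | Furniture
Notebook   | Supplies 
Headphones | Outdoor  


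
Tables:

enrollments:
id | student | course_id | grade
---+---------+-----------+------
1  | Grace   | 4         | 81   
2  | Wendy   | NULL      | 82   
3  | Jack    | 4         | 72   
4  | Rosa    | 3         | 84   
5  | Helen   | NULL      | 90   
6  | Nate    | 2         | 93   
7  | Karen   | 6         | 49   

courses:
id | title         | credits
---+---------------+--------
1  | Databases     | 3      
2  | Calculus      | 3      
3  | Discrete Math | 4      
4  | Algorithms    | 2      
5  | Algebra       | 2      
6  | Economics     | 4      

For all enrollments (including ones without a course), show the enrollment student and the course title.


LEFT JOIN keeps every row from enrollments (the left table); where course_id has no match in courses, the course columns become NULL. Walk through each enrollment:
  - enrollment 1 (Grace): course_id=4 -> matches Algorithms
  - enrollment 2 (Wendy): course_id=NULL, no match -> kept with NULL
  - enrollment 3 (Jack): course_id=4 -> matches Algorithms
  - enrollment 4 (Rosa): course_id=3 -> matches Discrete Math
  - enrollment 5 (Helen): course_id=NULL, no match -> kept with NULL
  - enrollment 6 (Nate): course_id=2 -> matches Calculus
  - enrollment 7 (Karen): course_id=6 -> matches Economics
All 7 rows appear; 2 have NULL course.

SQL:
SELECT a.student, b.title AS course
FROM enrollments a
LEFT JOIN courses b ON a.course_id = b.id

Result:
student | course       
--------+--------------
Grace   | Algorithms   
Wendy   | NULL         
Jack    | Algorithms   
Rosa    | Discrete Math
Helen   | NULL         
Nate    | Calculus     
Karen   | Economics    


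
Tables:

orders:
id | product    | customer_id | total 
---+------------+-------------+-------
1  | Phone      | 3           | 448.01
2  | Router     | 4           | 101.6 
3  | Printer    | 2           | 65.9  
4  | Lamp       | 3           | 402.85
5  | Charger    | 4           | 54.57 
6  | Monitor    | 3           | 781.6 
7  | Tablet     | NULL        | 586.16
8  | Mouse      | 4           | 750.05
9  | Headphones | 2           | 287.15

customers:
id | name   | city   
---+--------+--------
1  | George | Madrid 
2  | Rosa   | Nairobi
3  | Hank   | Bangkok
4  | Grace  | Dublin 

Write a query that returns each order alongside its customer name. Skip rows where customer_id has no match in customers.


INNER JOIN keeps only orders rows whose customer_id matches an id in customers. Walk through each order:
  - order 1 (Phone): customer_id=3 -> matches Hank
  - order 2 (Router): customer_id=4 -> matches Grace
  - order 3 (Printer): customer_id=2 -> matches Rosa
  - order 4 (Lamp): customer_id=3 -> matches Hank
  - order 5 (Charger): customer_id=4 -> matches Grace
  - order 6 (Monitor): customer_id=3 -> matches Hank
  - order 7 (Tablet): customer_id=NULL, no match -> dropped
  - order 8 (Mouse): customer_id=4 -> matches Grace
  - order 9 (Headphones): customer_id=2 -> matches Rosa
So 1 of 9 rows is dropped.

SQL:
SELECT a.product, b.name AS customer
FROM orders a
INNER JOIN customers b ON a.customer_id = b.id

Result:
product    | customer
-----------+---------
Phone      | Hank    
Router     | Grace   
Printer    | Rosa    
Lamp       | Hank    
Charger    | Grace   
Monitor    | Hank    
Mouse      | Grace   
Headphones | Rosa    


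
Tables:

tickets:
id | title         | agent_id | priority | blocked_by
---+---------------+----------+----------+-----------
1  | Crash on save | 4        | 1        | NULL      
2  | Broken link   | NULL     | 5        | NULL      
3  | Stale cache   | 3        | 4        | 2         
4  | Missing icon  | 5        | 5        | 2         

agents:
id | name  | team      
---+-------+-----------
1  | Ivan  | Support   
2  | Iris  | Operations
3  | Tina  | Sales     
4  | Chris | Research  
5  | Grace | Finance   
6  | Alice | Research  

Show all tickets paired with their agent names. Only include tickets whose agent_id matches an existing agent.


INNER JOIN keeps only tickets rows whose agent_id matches an id in agents. Walk through each ticket:
  - ticket 1 (Crash on save): agent_id=4 -> matches Chris
  - ticket 2 (Broken link): agent_id=NULL, no match -> dropped
  - ticket 3 (Stale cache): agent_id=3 -> matches Tina
  - ticket 4 (Missing icon): agent_id=5 -> matches Grace
So 1 of 4 rows is dropped.

SQL:
SELECT a.title, b.name AS agent
FROM tickets a
INNER JOIN agents b ON a.agent_id = b.id

Result:
title         | agent
--------------+------
Crash on save | Chris
Stale cache   | Tina 
Missing icon  | Grace


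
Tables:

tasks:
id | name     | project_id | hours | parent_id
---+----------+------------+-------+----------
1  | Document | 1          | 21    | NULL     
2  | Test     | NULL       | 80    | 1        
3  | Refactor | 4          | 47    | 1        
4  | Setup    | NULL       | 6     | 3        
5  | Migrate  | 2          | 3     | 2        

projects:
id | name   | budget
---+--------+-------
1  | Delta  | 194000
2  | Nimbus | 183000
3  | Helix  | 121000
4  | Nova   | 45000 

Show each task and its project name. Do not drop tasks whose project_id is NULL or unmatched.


LEFT JOIN keeps every row from tasks (the left table); where project_id has no match in projects, the project columns become NULL. Walk through each task:
  - task 1 (Document): project_id=1 -> matches Delta
  - task 2 (Test): project_id=NULL, no match -> kept with NULL
  - task 3 (Refactor): project_id=4 -> matches Nova
  - task 4 (Setup): project_id=NULL, no match -> kept with NULL
  - task 5 (Migrate): project_id=2 -> matches Nimbus
All 5 rows appear; 2 have NULL project.

SQL:
SELECT a.name, b.name AS project
FROM tasks a
LEFT JOIN projects b ON a.project_id = b.id

Result:
name     | project
---------+--------
Document | Delta  
Test     | NULL   
Refactor | Nova   
Setup    | NULL   
Migrate  | Nimbus 


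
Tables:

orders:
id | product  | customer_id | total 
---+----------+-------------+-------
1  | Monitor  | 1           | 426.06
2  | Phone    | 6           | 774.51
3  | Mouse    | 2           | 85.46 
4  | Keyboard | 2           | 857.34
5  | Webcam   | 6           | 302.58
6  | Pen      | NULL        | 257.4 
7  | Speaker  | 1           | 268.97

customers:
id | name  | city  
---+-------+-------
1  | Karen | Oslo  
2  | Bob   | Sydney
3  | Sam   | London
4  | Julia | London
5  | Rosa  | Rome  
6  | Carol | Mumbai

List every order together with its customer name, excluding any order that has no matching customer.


INNER JOIN keeps only orders rows whose customer_id matches an id in customers. Walk through each order:
  - order 1 (Monitor): customer_id=1 -> matches Karen
  - order 2 (Phone): customer_id=6 -> matches Carol
  - order 3 (Mouse): customer_id=2 -> matches Bob
  - order 4 (Keyboard): customer_id=2 -> matches Bob
  - order 5 (Webcam): customer_id=6 -> matches Carol
  - order 6 (Pen): customer_id=NULL, no match -> dropped
  - order 7 (Speaker): customer_id=1 -> matches Karen
So 1 of 7 rows is dropped.

SQL:
SELECT a.product, b.name AS customer
FROM orders a
INNER JOIN customers b ON a.customer_id = b.id

Result:
product  | customer
---------+---------
Monitor  | Karen   
Phone    | Carol   
Mouse    | Bob     
Keyboard | Bob     
Webcam   | Carol   
Speaker  | Karen   


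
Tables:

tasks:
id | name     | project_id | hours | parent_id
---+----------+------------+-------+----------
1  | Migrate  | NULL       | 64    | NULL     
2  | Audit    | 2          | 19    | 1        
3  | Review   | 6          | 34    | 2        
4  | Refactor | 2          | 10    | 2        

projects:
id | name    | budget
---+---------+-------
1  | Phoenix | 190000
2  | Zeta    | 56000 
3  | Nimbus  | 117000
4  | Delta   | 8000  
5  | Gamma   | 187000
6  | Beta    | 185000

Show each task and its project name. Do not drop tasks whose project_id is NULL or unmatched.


LEFT JOIN keeps every row from tasks (the left table); where project_id has no match in projects, the project columns become NULL. Walk through each task:
  - task 1 (Migrate): project_id=NULL, no match -> kept with NULL
  - task 2 (Audit): project_id=2 -> matches Zeta
  - task 3 (Review): project_id=6 -> matches Beta
  - task 4 (Refactor): project_id=2 -> matches Zeta
All 4 rows appear; 1 has NULL project.

SQL:
SELECT a.name, b.name AS project
FROM tasks a
LEFT JOIN projects b ON a.project_id = b.id

Result:
name     | project
---------+--------
Migrate  | NULL   
Audit    | Zeta   
Review   | Beta   
Refactor | Zeta   


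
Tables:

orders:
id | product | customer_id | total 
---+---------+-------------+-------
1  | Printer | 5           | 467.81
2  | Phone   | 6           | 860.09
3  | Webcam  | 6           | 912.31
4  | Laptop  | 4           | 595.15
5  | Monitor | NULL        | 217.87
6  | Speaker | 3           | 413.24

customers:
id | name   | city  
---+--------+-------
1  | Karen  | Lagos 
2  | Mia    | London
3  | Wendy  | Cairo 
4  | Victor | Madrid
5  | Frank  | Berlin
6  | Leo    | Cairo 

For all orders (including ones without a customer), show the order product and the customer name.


LEFT JOIN keeps every row from orders (the left table); where customer_id has no match in customers, the customer columns become NULL. Walk through each order:
  - order 1 (Printer): customer_id=5 -> matches Frank
  - order 2 (Phone): customer_id=6 -> matches Leo
  - order 3 (Webcam): customer_id=6 -> matches Leo
  - order 4 (Laptop): customer_id=4 -> matches Victor
  - order 5 (Monitor): customer_id=NULL, no match -> kept with NULL
  - order 6 (Speaker): customer_id=3 -> matches Wendy
All 6 rows appear; 1 has NULL customer.

SQL:
SELECT a.product, b.name AS customer
FROM orders a
LEFT JOIN customers b ON a.customer_id = b.id

Result:
product | customer
--------+---------
Printer | Frank   
Phone   | Leo     
Webcam  | Leo     
Laptop  | Victor  
Monitor | NULL    
Speaker | Wendy   


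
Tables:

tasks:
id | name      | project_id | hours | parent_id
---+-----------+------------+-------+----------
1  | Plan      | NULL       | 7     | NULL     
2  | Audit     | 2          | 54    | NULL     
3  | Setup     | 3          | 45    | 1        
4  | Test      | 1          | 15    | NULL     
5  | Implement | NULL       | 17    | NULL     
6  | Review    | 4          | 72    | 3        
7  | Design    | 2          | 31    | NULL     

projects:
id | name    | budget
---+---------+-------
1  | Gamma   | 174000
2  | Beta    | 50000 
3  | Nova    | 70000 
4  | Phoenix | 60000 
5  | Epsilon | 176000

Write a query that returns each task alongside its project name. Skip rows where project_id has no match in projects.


INNER JOIN keeps only tasks rows whose project_id matches an id in projects. Walk through each task:
  - task 1 (Plan): project_id=NULL, no match -> dropped
  - task 2 (Audit): project_id=2 -> matches Beta
  - task 3 (Setup): project_id=3 -> matches Nova
  - task 4 (Test): project_id=1 -> matches Gamma
  - task 5 (Implement): project_id=NULL, no match -> dropped
  - task 6 (Review): project_id=4 -> matches Phoenix
  - task 7 (Design): project_id=2 -> matches Beta
So 2 of 7 rows are dropped.

SQL:
SELECT a.name, b.name AS project
FROM tasks a
INNER JOIN projects b ON a.project_id = b.id

Result:
name   | project
-------+--------
Audit  | Beta   
Setup  | Nova   
Test   | Gamma  
Review | Phoenix
Design | Beta   


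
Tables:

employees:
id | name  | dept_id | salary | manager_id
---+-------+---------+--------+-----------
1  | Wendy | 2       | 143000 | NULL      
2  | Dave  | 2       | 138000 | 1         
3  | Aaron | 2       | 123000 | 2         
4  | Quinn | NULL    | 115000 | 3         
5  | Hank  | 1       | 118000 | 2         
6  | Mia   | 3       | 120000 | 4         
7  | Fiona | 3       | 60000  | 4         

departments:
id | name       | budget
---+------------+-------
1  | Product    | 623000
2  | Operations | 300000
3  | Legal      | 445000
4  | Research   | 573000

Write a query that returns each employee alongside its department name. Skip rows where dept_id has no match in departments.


INNER JOIN keeps only employees rows whose dept_id matches an id in departments. Walk through each employee:
  - employee 1 (Wendy): dept_id=2 -> matches Operations
  - employee 2 (Dave): dept_id=2 -> matches Operations
  - employee 3 (Aaron): dept_id=2 -> matches Operations
  - employee 4 (Quinn): dept_id=NULL, no match -> dropped
  - employee 5 (Hank): dept_id=1 -> matches Product
  - employee 6 (Mia): dept_id=3 -> matches Legal
  - employee 7 (Fiona): dept_id=3 -> matches Legal
So 1 of 7 rows is dropped.

SQL:
SELECT a.name, b.name AS department
FROM employees a
INNER JOIN departments b ON a.dept_id = b.id

Result:
name  | department
------+-----------
Wendy | Operations
Dave  | Operations
Aaron | Operations
Hank  | Product   
Mia   | Legal     
Fiona | Legal     


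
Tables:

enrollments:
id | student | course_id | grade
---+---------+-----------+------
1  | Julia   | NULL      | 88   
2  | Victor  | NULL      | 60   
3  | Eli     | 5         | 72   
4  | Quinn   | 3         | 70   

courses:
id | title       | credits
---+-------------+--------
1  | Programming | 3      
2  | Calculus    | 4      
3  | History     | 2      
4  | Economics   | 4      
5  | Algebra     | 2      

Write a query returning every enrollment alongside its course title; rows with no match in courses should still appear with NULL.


LEFT JOIN keeps every row from enrollments (the left table); where course_id has no match in courses, the course columns become NULL. Walk through each enrollment:
  - enrollment 1 (Julia): course_id=NULL, no match -> kept with NULL
  - enrollment 2 (Victor): course_id=NULL, no match -> kept with NULL
  - enrollment 3 (Eli): course_id=5 -> matches Algebra
  - enrollment 4 (Quinn): course_id=3 -> matches History
All 4 rows appear; 2 have NULL course.

SQL:
SELECT a.student, b.title AS course
FROM enrollments a
LEFT JOIN courses b ON a.course_id = b.id

Result:
student | course 
--------+--------
Julia   | NULL   
Victor  | NULL   
Eli     | Algebra
Quinn   | History


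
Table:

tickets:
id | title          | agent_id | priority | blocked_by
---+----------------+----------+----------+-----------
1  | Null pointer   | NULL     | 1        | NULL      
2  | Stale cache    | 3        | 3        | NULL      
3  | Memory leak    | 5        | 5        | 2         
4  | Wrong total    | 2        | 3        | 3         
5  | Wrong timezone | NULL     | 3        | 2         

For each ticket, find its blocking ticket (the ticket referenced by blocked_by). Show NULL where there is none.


This is a self-join: tickets is joined to a second copy of itself, matching each row's blocked_by to another row's id. Use LEFT JOIN so rows with blocked_by=NULL are kept.
  - ticket 1 (Null pointer): blocked_by=NULL -> NULL
  - ticket 2 (Stale cache): blocked_by=NULL -> NULL
  - ticket 3 (Memory leak): blocked_by=2 -> Stale cache
  - ticket 4 (Wrong total): blocked_by=3 -> Memory leak
  - ticket 5 (Wrong timezone): blocked_by=2 -> Stale cache

SQL:
SELECT a.title AS item, b.title AS blocked_by
FROM tickets a
LEFT JOIN tickets b ON a.blocked_by = b.id

Result:
item           | blocked_by 
---------------+------------
Null pointer   | NULL       
Stale cache    | NULL       
Memory leak    | Stale cache
Wrong total    | Memory leak
Wrong timezone | Stale cache


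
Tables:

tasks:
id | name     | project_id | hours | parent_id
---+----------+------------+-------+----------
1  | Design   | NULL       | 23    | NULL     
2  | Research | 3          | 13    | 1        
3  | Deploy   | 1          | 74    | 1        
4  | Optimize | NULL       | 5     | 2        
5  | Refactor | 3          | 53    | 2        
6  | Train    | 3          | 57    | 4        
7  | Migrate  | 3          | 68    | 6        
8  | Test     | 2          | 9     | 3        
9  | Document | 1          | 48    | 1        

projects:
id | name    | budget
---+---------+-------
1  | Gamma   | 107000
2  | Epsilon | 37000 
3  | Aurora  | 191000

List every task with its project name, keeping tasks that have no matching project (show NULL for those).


LEFT JOIN keeps every row from tasks (the left table); where project_id has no match in projects, the project columns become NULL. Walk through each task:
  - task 1 (Design): project_id=NULL, no match -> kept with NULL
  - task 2 (Research): project_id=3 -> matches Aurora
  - task 3 (Deploy): project_id=1 -> matches Gamma
  - task 4 (Optimize): project_id=NULL, no match -> kept with NULL
  - task 5 (Refactor): project_id=3 -> matches Aurora
  - task 6 (Train): project_id=3 -> matches Aurora
  - task 7 (Migrate): project_id=3 -> matches Aurora
  - task 8 (Test): project_id=2 -> matches Epsilon
  - task 9 (Document): project_id=1 -> matches Gamma
All 9 rows appear; 2 have NULL project.

SQL:
SELECT a.name, b.name AS project
FROM tasks a
LEFT JOIN projects b ON a.project_id = b.id

Result:
name     | project
---------+--------
Design   | NULL   
Research | Aurora 
Deploy   | Gamma  
Optimize | NULL   
Refactor | Aurora 
Train    | Aurora 
Migrate  | Aurora 
Test     | Epsilon
Document | Gamma  


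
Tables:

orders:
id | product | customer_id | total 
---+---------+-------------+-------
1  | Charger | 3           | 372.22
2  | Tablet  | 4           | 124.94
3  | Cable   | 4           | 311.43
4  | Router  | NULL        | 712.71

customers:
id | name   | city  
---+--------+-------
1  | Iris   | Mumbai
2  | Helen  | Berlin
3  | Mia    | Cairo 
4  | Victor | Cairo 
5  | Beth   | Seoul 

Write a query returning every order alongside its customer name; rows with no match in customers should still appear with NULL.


LEFT JOIN keeps every row from orders (the left table); where customer_id has no match in customers, the customer columns become NULL. Walk through each order:
  - order 1 (Charger): customer_id=3 -> matches Mia
  - order 2 (Tablet): customer_id=4 -> matches Victor
  - order 3 (Cable): customer_id=4 -> matches Victor
  - order 4 (Router): customer_id=NULL, no match -> kept with NULL
All 4 rows appear; 1 has NULL customer.

SQL:
SELECT a.product, b.name AS customer
FROM orders a
LEFT JOIN customers b ON a.customer_id = b.id

Result:
product | customer
--------+---------
Charger | Mia     
Tablet  | Victor  
Cable   | Victor  
Router  | NULL    


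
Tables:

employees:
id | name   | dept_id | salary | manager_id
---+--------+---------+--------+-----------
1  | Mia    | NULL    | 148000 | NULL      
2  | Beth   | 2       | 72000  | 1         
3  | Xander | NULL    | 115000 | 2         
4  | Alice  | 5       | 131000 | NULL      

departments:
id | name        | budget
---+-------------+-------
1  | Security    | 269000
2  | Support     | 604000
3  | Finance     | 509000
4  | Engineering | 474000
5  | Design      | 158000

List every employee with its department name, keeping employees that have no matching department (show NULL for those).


LEFT JOIN keeps every row from employees (the left table); where dept_id has no match in departments, the department columns become NULL. Walk through each employee:
  - employee 1 (Mia): dept_id=NULL, no match -> kept with NULL
  - employee 2 (Beth): dept_id=2 -> matches Support
  - employee 3 (Xander): dept_id=NULL, no match -> kept with NULL
  - employee 4 (Alice): dept_id=5 -> matches Design
All 4 rows appear; 2 have NULL department.

SQL:
SELECT a.name, b.name AS department
FROM employees a
LEFT JOIN departments b ON a.dept_id = b.id

Result:
name   | department
-------+-----------
Mia    | NULL      
Beth   | Support   
Xander | NULL      
Alice  | Design    


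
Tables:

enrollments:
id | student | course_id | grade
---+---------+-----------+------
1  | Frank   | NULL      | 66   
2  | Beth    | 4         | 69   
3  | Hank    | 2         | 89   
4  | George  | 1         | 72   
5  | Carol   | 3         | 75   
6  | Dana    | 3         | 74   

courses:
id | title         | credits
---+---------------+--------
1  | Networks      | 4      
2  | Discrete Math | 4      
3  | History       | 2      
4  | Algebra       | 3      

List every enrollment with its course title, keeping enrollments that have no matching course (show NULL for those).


LEFT JOIN keeps every row from enrollments (the left table); where course_id has no match in courses, the course columns become NULL. Walk through each enrollment:
  - enrollment 1 (Frank): course_id=NULL, no match -> kept with NULL
  - enrollment 2 (Beth): course_id=4 -> matches Algebra
  - enrollment 3 (Hank): course_id=2 -> matches Discrete Math
  - enrollment 4 (George): course_id=1 -> matches Networks
  - enrollment 5 (Carol): course_id=3 -> matches History
  - enrollment 6 (Dana): course_id=3 -> matches History
All 6 rows appear; 1 has NULL course.

SQL:
SELECT a.student, b.title AS course
FROM enrollments a
LEFT JOIN courses b ON a.course_id = b.id

Result:
student | course       
--------+--------------
Frank   | NULL         
Beth    | Algebra      
Hank    | Discrete Math
George  | Networks     
Carol   | History      
Dana    | History      


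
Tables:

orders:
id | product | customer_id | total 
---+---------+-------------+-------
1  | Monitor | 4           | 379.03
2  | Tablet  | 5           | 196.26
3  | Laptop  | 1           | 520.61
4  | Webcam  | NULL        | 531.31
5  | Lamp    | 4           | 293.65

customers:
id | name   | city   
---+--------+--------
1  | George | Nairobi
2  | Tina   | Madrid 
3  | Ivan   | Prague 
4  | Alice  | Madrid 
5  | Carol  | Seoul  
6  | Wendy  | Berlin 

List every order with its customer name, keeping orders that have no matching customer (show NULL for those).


LEFT JOIN keeps every row from orders (the left table); where customer_id has no match in customers, the customer columns become NULL. Walk through each order:
  - order 1 (Monitor): customer_id=4 -> matches Alice
  - order 2 (Tablet): customer_id=5 -> matches Carol
  - order 3 (Laptop): customer_id=1 -> matches George
  - order 4 (Webcam): customer_id=NULL, no match -> kept with NULL
  - order 5 (Lamp): customer_id=4 -> matches Alice
All 5 rows appear; 1 has NULL customer.

SQL:
SELECT a.product, b.name AS customer
FROM orders a
LEFT JOIN customers b ON a.customer_id = b.id

Result:
product | customer
--------+---------
Monitor | Alice   
Tablet  | Carol   
Laptop  | George  
Webcam  | NULL    
Lamp    | Alice   


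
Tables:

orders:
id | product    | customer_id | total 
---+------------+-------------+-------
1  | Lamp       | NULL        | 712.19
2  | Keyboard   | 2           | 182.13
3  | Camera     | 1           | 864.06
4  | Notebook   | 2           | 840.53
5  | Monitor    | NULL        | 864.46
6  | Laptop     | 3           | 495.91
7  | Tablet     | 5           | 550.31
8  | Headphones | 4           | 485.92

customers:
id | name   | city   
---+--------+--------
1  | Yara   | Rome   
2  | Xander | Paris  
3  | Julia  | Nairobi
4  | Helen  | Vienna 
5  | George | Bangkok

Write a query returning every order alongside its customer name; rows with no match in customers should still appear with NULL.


LEFT JOIN keeps every row from orders (the left table); where customer_id has no match in customers, the customer columns become NULL. Walk through each order:
  - order 1 (Lamp): customer_id=NULL, no match -> kept with NULL
  - order 2 (Keyboard): customer_id=2 -> matches Xander
  - order 3 (Camera): customer_id=1 -> matches Yara
  - order 4 (Notebook): customer_id=2 -> matches Xander
  - order 5 (Monitor): customer_id=NULL, no match -> kept with NULL
  - order 6 (Laptop): customer_id=3 -> matches Julia
  - order 7 (Tablet): customer_id=5 -> matches George
  - order 8 (Headphones): customer_id=4 -> matches Helen
All 8 rows appear; 2 have NULL customer.

SQL:
SELECT a.product, b.name AS customer
FROM orders a
LEFT JOIN customers b ON a.customer_id = b.id

Result:
product    | customer
-----------+---------
Lamp       | NULL    
Keyboard   | Xander  
Camera     | Yara    
Notebook   | Xander  
Monitor    | NULL    
Laptop     | Julia   
Tablet     | George  
Headphones | Helen   


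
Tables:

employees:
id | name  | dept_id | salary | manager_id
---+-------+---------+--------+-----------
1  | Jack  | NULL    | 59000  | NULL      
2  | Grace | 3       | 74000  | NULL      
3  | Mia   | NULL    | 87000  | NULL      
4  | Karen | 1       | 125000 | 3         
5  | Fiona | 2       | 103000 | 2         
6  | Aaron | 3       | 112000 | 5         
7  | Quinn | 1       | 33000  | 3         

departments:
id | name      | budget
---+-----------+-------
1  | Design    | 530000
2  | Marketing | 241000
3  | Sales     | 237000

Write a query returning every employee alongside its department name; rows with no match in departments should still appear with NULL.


LEFT JOIN keeps every row from employees (the left table); where dept_id has no match in departments, the department columns become NULL. Walk through each employee:
  - employee 1 (Jack): dept_id=NULL, no match -> kept with NULL
  - employee 2 (Grace): dept_id=3 -> matches Sales
  - employee 3 (Mia): dept_id=NULL, no match -> kept with NULL
  - employee 4 (Karen): dept_id=1 -> matches Design
  - employee 5 (Fiona): dept_id=2 -> matches Marketing
  - employee 6 (Aaron): dept_id=3 -> matches Sales
  - employee 7 (Quinn): dept_id=1 -> matches Design
All 7 rows appear; 2 have NULL department.

SQL:
SELECT a.name, b.name AS department
FROM employees a
LEFT JOIN departments b ON a.dept_id = b.id

Result:
name  | department
------+-----------
Jack  | NULL      
Grace | Sales     
Mia   | NULL      
Karen | Design    
Fiona | Marketing 
Aaron | Sales     
Quinn | Design    


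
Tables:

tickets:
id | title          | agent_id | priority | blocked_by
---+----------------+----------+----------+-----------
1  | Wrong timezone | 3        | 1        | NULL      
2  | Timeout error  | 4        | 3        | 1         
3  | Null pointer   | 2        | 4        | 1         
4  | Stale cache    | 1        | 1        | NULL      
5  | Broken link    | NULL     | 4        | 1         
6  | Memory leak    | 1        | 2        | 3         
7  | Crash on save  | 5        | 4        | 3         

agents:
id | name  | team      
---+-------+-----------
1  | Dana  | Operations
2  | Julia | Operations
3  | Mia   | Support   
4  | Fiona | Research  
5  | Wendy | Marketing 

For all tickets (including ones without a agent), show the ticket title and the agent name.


LEFT JOIN keeps every row from tickets (the left table); where agent_id has no match in agents, the agent columns become NULL. Walk through each ticket:
  - ticket 1 (Wrong timezone): agent_id=3 -> matches Mia
  - ticket 2 (Timeout error): agent_id=4 -> matches Fiona
  - ticket 3 (Null pointer): agent_id=2 -> matches Julia
  - ticket 4 (Stale cache): agent_id=1 -> matches Dana
  - ticket 5 (Broken link): agent_id=NULL, no match -> kept with NULL
  - ticket 6 (Memory leak): agent_id=1 -> matches Dana
  - ticket 7 (Crash on save): agent_id=5 -> matches Wendy
All 7 rows appear; 1 has NULL agent.

SQL:
SELECT a.title, b.name AS agent
FROM tickets a
LEFT JOIN agents b ON a.agent_id = b.id

Result:
title          | agent
---------------+------
Wrong timezone | Mia  
Timeout error  | Fiona
Null pointer   | Julia
Stale cache    | Dana 
Broken link    | NULL 
Memory leak    | Dana 
Crash on save  | Wendy
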